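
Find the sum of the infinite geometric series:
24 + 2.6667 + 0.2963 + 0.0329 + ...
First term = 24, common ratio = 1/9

For |r| < 1, S = a / (1 - r)
S = 24 / (1 - (1/9))
S = 24 / (8/9)
S = 27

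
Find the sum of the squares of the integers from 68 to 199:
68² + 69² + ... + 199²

Use ∑_{k=1}^{n} k² = n(n+1)(2n+1)/6, then subtract the first 67 terms.
∑_{k=1}^{199} k² = 199×200×399/6 = 2646700
∑_{k=1}^{67} k² = 67×68×135/6 = 102510
∑_{k=68}^{199} k² = 2646700 - 102510 = 2544190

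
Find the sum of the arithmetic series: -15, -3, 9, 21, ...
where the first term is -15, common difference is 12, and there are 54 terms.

Sₙ = n/2 × (first + last)
Last term = a + (n-1)d = -15 + (54-1)×12 = 621
S_54 = 54/2 × (-15 + 621)
S_54 = 54/2 × 606 = 16362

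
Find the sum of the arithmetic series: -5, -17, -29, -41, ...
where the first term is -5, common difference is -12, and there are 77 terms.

Sₙ = n/2 × (first + last)
Last term = a + (n-1)d = -5 + (77-1)×(-12) = -917
S_77 = 77/2 × (-5 + (-917))
S_77 = 77/2 × (-922) = -35497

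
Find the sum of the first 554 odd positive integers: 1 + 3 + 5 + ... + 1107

Sum of first n odd numbers = n²
= 554²
= 306916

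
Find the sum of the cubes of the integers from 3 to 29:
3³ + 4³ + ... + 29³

Use ∑_{k=1}^{n} k³ = [n(n+1)/2]², then subtract the first 2 terms.
∑_{k=1}^{29} k³ = [29×30/2]² = 435² = 189225
∑_{k=1}^{2} k³ = [2×3/2]² = 3² = 9
∑_{k=3}^{29} k³ = 189225 - 9 = 189216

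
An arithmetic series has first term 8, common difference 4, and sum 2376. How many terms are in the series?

Using S = n/2 × [2a + (n-1)d]
2376 = n/2 × [2(8) + (n-1)(4)]
2376 = n/2 × [16 + 4n - 4]
4752 = n × [12 + 4n]
4n² + (12)n - 4752 = 0
Discriminant: Δ = (12)² - 4(4)(-4752) = 144 + 76032 = 76176
√Δ = 276
n = [-(12) + √Δ] / (2·4) = (-12 + 276) / 8 = 264 / 8 = 33
(The negative root is discarded since n must be a positive integer.)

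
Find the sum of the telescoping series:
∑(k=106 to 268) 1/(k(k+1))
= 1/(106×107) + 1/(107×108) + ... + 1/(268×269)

Partial fractions: 1/(k(k+1)) = 1/k - 1/(k+1)
The series telescopes:
= (1/106 - 1/107) + (1/107 - 1/108) + ... + (1/268 - 1/269)
= 1/106 - 1/269
= 163/28514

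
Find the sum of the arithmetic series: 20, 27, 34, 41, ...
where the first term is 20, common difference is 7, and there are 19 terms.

Sₙ = n/2 × (first + last)
Last term = a + (n-1)d = 20 + (19-1)×7 = 146
S_19 = 19/2 × (20 + 146)
S_19 = 19/2 × 166 = 1577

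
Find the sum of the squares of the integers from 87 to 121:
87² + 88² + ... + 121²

Use ∑_{k=1}^{n} k² = n(n+1)(2n+1)/6, then subtract the first 86 terms.
∑_{k=1}^{121} k² = 121×122×243/6 = 597861
∑_{k=1}^{86} k² = 86×87×173/6 = 215731
∑_{k=87}^{121} k² = 597861 - 215731 = 382130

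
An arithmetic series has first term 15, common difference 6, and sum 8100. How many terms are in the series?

Using S = n/2 × [2a + (n-1)d]
8100 = n/2 × [2(15) + (n-1)(6)]
8100 = n/2 × [30 + 6n - 6]
16200 = n × [24 + 6n]
6n² + (24)n - 16200 = 0
Discriminant: Δ = (24)² - 4(6)(-16200) = 576 + 388800 = 389376
√Δ = 624
n = [-(24) + √Δ] / (2·6) = (-24 + 624) / 12 = 600 / 12 = 50
(The negative root is discarded since n must be a positive integer.)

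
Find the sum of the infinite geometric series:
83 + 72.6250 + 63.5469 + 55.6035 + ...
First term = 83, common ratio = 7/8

For |r| < 1, S = a / (1 - r)
S = 83 / (1 - (7/8))
S = 83 / (1/8)
S = 664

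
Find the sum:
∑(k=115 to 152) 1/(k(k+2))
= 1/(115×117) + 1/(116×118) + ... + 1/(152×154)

Partial fractions: 1/(k(k+2)) = (1/2)[1/k - 1/(k+2)]
Telescoping leaves the first two and last two terms:
= (1/2)[1/115 + 1/116 - 1/153 - 1/154]
= 673721/314317080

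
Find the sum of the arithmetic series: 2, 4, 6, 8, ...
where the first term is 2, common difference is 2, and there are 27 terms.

Sₙ = n/2 × (first + last)
Last term = a + (n-1)d = 2 + (27-1)×2 = 54
S_27 = 27/2 × (2 + 54)
S_27 = 27/2 × 56 = 756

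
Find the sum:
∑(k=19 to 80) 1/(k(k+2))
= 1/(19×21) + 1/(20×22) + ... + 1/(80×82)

Partial fractions: 1/(k(k+2)) = (1/2)[1/k - 1/(k+2)]
Telescoping leaves the first two and last two terms:
= (1/2)[1/19 + 1/20 - 1/81 - 1/82]
= 98549/2523960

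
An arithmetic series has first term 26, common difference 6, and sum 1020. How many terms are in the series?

Using S = n/2 × [2a + (n-1)d]
1020 = n/2 × [2(26) + (n-1)(6)]
1020 = n/2 × [52 + 6n - 6]
2040 = n × [46 + 6n]
6n² + (46)n - 2040 = 0
Discriminant: Δ = (46)² - 4(6)(-2040) = 2116 + 48960 = 51076
√Δ = 226
n = [-(46) + √Δ] / (2·6) = (-46 + 226) / 12 = 180 / 12 = 15
(The negative root is discarded since n must be a positive integer.)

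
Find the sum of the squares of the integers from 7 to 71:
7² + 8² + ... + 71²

Use ∑_{k=1}^{n} k² = n(n+1)(2n+1)/6, then subtract the first 6 terms.
∑_{k=1}^{71} k² = 71×72×143/6 = 121836
∑_{k=1}^{6} k² = 6×7×13/6 = 91
∑_{k=7}^{71} k² = 121836 - 91 = 121745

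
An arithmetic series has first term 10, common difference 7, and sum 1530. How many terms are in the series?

Using S = n/2 × [2a + (n-1)d]
1530 = n/2 × [2(10) + (n-1)(7)]
1530 = n/2 × [20 + 7n - 7]
3060 = n × [13 + 7n]
7n² + (13)n - 3060 = 0
Discriminant: Δ = (13)² - 4(7)(-3060) = 169 + 85680 = 85849
√Δ = 293
n = [-(13) + √Δ] / (2·7) = (-13 + 293) / 14 = 280 / 14 = 20
(The negative root is discarded since n must be a positive integer.)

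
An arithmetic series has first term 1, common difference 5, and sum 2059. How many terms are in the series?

Using S = n/2 × [2a + (n-1)d]
2059 = n/2 × [2(1) + (n-1)(5)]
2059 = n/2 × [2 + 5n - 5]
4118 = n × [-3 + 5n]
5n² + (-3)n - 4118 = 0
Discriminant: Δ = (-3)² - 4(5)(-4118) = 9 + 82360 = 82369
√Δ = 287
n = [-(-3) + √Δ] / (2·5) = (3 + 287) / 10 = 290 / 10 = 29
(The negative root is discarded since n must be a positive integer.)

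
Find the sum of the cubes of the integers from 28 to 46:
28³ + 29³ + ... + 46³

Use ∑_{k=1}^{n} k³ = [n(n+1)/2]², then subtract the first 27 terms.
∑_{k=1}^{46} k³ = [46×47/2]² = 1081² = 1168561
∑_{k=1}^{27} k³ = [27×28/2]² = 378² = 142884
∑_{k=28}^{46} k³ = 1168561 - 142884 = 1025677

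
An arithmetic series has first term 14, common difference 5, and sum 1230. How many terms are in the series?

Using S = n/2 × [2a + (n-1)d]
1230 = n/2 × [2(14) + (n-1)(5)]
1230 = n/2 × [28 + 5n - 5]
2460 = n × [23 + 5n]
5n² + (23)n - 2460 = 0
Discriminant: Δ = (23)² - 4(5)(-2460) = 529 + 49200 = 49729
√Δ = 223
n = [-(23) + √Δ] / (2·5) = (-23 + 223) / 10 = 200 / 10 = 20
(The negative root is discarded since n must be a positive integer.)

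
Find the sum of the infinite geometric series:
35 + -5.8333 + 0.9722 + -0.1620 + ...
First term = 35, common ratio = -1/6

For |r| < 1, S = a / (1 - r)
S = 35 / (1 - (-1/6))
S = 35 / (7/6)
S = 30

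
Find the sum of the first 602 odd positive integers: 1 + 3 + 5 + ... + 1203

Sum of first n odd numbers = n²
= 602²
= 362404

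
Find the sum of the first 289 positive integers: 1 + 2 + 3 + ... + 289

Formula: ∑k = n(n+1)/2
= 289×290/2
= 83810/2
= 41905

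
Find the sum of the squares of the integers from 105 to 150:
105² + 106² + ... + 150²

Use ∑_{k=1}^{n} k² = n(n+1)(2n+1)/6, then subtract the first 104 terms.
∑_{k=1}^{150} k² = 150×151×301/6 = 1136275
∑_{k=1}^{104} k² = 104×105×209/6 = 380380
∑_{k=105}^{150} k² = 1136275 - 380380 = 755895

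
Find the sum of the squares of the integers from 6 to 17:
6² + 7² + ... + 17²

Use ∑_{k=1}^{n} k² = n(n+1)(2n+1)/6, then subtract the first 5 terms.
∑_{k=1}^{17} k² = 17×18×35/6 = 1785
∑_{k=1}^{5} k² = 5×6×11/6 = 55
∑_{k=6}^{17} k² = 1785 - 55 = 1730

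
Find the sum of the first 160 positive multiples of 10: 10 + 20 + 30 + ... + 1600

Factor out 10: = 10(1 + 2 + ... + 160) = 10 × n(n+1)/2
= 10 × 160×161/2
= 10 × 12880
= 128800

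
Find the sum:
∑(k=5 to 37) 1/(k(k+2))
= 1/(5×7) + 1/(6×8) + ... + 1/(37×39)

Partial fractions: 1/(k(k+2)) = (1/2)[1/k - 1/(k+2)]
Telescoping leaves the first two and last two terms:
= (1/2)[1/5 + 1/6 - 1/38 - 1/39]
= 583/3705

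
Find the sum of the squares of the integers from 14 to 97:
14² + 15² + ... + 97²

Use ∑_{k=1}^{n} k² = n(n+1)(2n+1)/6, then subtract the first 13 terms.
∑_{k=1}^{97} k² = 97×98×195/6 = 308945
∑_{k=1}^{13} k² = 13×14×27/6 = 819
∑_{k=14}^{97} k² = 308945 - 819 = 308126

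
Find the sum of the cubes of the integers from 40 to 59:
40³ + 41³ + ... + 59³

Use ∑_{k=1}^{n} k³ = [n(n+1)/2]², then subtract the first 39 terms.
∑_{k=1}^{59} k³ = [59×60/2]² = 1770² = 3132900
∑_{k=1}^{39} k³ = [39×40/2]² = 780² = 608400
∑_{k=40}^{59} k³ = 3132900 - 608400 = 2524500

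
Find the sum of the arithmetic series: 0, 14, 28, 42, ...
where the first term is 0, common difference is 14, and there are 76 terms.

Sₙ = n/2 × (first + last)
Last term = a + (n-1)d = 0 + (76-1)×14 = 1050
S_76 = 76/2 × (0 + 1050)
S_76 = 76/2 × 1050 = 39900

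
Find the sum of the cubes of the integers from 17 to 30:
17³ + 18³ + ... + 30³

Use ∑_{k=1}^{n} k³ = [n(n+1)/2]², then subtract the first 16 terms.
∑_{k=1}^{30} k³ = [30×31/2]² = 465² = 216225
∑_{k=1}^{16} k³ = [16×17/2]² = 136² = 18496
∑_{k=17}^{30} k³ = 216225 - 18496 = 197729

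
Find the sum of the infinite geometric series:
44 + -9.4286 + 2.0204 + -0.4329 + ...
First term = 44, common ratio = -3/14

For |r| < 1, S = a / (1 - r)
S = 44 / (1 - (-3/14))
S = 44 / (17/14)
S = 616/17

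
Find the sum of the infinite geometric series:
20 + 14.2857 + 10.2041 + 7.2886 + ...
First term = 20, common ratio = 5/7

For |r| < 1, S = a / (1 - r)
S = 20 / (1 - (5/7))
S = 20 / (2/7)
S = 70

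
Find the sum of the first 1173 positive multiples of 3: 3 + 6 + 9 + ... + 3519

Factor out 3: = 3(1 + 2 + ... + 1173) = 3 × n(n+1)/2
= 3 × 1173×1174/2
= 3 × 688551
= 2065653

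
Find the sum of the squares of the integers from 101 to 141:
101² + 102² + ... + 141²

Use ∑_{k=1}^{n} k² = n(n+1)(2n+1)/6, then subtract the first 100 terms.
∑_{k=1}^{141} k² = 141×142×283/6 = 944371
∑_{k=1}^{100} k² = 100×101×201/6 = 338350
∑_{k=101}^{141} k² = 944371 - 338350 = 606021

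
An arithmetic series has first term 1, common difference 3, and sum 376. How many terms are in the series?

Using S = n/2 × [2a + (n-1)d]
376 = n/2 × [2(1) + (n-1)(3)]
376 = n/2 × [2 + 3n - 3]
752 = n × [-1 + 3n]
3n² + (-1)n - 752 = 0
Discriminant: Δ = (-1)² - 4(3)(-752) = 1 + 9024 = 9025
√Δ = 95
n = [-(-1) + √Δ] / (2·3) = (1 + 95) / 6 = 96 / 6 = 16
(The negative root is discarded since n must be a positive integer.)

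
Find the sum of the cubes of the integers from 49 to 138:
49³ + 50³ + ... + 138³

Use ∑_{k=1}^{n} k³ = [n(n+1)/2]², then subtract the first 48 terms.
∑_{k=1}^{138} k³ = [138×139/2]² = 9591² = 91987281
∑_{k=1}^{48} k³ = [48×49/2]² = 1176² = 1382976
∑_{k=49}^{138} k³ = 91987281 - 1382976 = 90604305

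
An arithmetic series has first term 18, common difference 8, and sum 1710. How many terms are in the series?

Using S = n/2 × [2a + (n-1)d]
1710 = n/2 × [2(18) + (n-1)(8)]
1710 = n/2 × [36 + 8n - 8]
3420 = n × [28 + 8n]
8n² + (28)n - 3420 = 0
Discriminant: Δ = (28)² - 4(8)(-3420) = 784 + 109440 = 110224
√Δ = 332
n = [-(28) + √Δ] / (2·8) = (-28 + 332) / 16 = 304 / 16 = 19
(The negative root is discarded since n must be a positive integer.)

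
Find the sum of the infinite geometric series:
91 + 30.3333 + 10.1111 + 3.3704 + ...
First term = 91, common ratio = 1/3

For |r| < 1, S = a / (1 - r)
S = 91 / (1 - (1/3))
S = 91 / (2/3)
S = 273/2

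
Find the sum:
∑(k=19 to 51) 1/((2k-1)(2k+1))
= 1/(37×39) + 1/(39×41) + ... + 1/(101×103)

Partial fractions: 1/((2k-1)(2k+1)) = (1/2)[1/(2k-1) - 1/(2k+1)]
The series telescopes:
= (1/2)[1/37 - 1/103]
= 33/3811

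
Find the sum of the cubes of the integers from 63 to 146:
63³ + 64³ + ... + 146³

Use ∑_{k=1}^{n} k³ = [n(n+1)/2]², then subtract the first 62 terms.
∑_{k=1}^{146} k³ = [146×147/2]² = 10731² = 115154361
∑_{k=1}^{62} k³ = [62×63/2]² = 1953² = 3814209
∑_{k=63}^{146} k³ = 115154361 - 3814209 = 111340152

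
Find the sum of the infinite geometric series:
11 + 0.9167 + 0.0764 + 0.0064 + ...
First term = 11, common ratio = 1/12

For |r| < 1, S = a / (1 - r)
S = 11 / (1 - (1/12))
S = 11 / (11/12)
S = 12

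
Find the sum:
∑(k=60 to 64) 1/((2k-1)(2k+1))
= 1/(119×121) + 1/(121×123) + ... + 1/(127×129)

Partial fractions: 1/((2k-1)(2k+1)) = (1/2)[1/(2k-1) - 1/(2k+1)]
The series telescopes:
= (1/2)[1/119 - 1/129]
= 5/15351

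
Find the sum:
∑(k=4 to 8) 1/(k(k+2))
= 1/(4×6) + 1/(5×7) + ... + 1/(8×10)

Partial fractions: 1/(k(k+2)) = (1/2)[1/k - 1/(k+2)]
Telescoping leaves the first two and last two terms:
= (1/2)[1/4 + 1/5 - 1/9 - 1/10]
= 43/360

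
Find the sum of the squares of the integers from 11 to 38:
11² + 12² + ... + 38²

Use ∑_{k=1}^{n} k² = n(n+1)(2n+1)/6, then subtract the first 10 terms.
∑_{k=1}^{38} k² = 38×39×77/6 = 19019
∑_{k=1}^{10} k² = 10×11×21/6 = 385
∑_{k=11}^{38} k² = 19019 - 385 = 18634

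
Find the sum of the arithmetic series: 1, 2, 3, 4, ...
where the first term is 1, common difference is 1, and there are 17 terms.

Sₙ = n/2 × (first + last)
Last term = a + (n-1)d = 1 + (17-1)×1 = 17
S_17 = 17/2 × (1 + 17)
S_17 = 17/2 × 18 = 153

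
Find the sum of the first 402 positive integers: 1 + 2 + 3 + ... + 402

Formula: ∑k = n(n+1)/2
= 402×403/2
= 162006/2
= 81003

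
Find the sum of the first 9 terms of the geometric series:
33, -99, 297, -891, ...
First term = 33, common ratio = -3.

Sₙ = a(1 - rⁿ) / (1 - r)
S_9 = 33(1 - (-3)^9) / (1 - (-3))
S_9 = 33(1 - (-19683)) / (4)
S_9 = 162393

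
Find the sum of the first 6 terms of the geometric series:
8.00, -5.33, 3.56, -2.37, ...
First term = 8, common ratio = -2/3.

Sₙ = a(1 - rⁿ) / (1 - r)
S_6 = 8(1 - (-2/3)^6) / (1 - (-2/3))
S_6 = 8(1 - (64/729)) / (5/3)
S_6 = 1064/243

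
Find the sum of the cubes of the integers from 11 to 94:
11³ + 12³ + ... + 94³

Use ∑_{k=1}^{n} k³ = [n(n+1)/2]², then subtract the first 10 terms.
∑_{k=1}^{94} k³ = [94×95/2]² = 4465² = 19936225
∑_{k=1}^{10} k³ = [10×11/2]² = 55² = 3025
∑_{k=11}^{94} k³ = 19936225 - 3025 = 19933200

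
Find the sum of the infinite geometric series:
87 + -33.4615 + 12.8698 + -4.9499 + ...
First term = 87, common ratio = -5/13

For |r| < 1, S = a / (1 - r)
S = 87 / (1 - (-5/13))
S = 87 / (18/13)
S = 377/6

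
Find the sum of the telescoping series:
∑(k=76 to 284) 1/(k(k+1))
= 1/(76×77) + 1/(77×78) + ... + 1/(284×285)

Partial fractions: 1/(k(k+1)) = 1/k - 1/(k+1)
The series telescopes:
= (1/76 - 1/77) + (1/77 - 1/78) + ... + (1/284 - 1/285)
= 1/76 - 1/285
= 11/1140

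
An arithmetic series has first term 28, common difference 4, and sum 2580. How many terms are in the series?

Using S = n/2 × [2a + (n-1)d]
2580 = n/2 × [2(28) + (n-1)(4)]
2580 = n/2 × [56 + 4n - 4]
5160 = n × [52 + 4n]
4n² + (52)n - 5160 = 0
Discriminant: Δ = (52)² - 4(4)(-5160) = 2704 + 82560 = 85264
√Δ = 292
n = [-(52) + √Δ] / (2·4) = (-52 + 292) / 8 = 240 / 8 = 30
(The negative root is discarded since n must be a positive integer.)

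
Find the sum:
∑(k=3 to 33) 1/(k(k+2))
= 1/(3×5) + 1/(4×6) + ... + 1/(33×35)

Partial fractions: 1/(k(k+2)) = (1/2)[1/k - 1/(k+2)]
Telescoping leaves the first two and last two terms:
= (1/2)[1/3 + 1/4 - 1/34 - 1/35]
= 3751/14280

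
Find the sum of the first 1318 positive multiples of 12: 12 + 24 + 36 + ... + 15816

Factor out 12: = 12(1 + 2 + ... + 1318) = 12 × n(n+1)/2
= 12 × 1318×1319/2
= 12 × 869221
= 10430652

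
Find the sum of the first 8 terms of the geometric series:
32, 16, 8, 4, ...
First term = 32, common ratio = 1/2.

Sₙ = a(1 - rⁿ) / (1 - r)
S_8 = 32(1 - (1/2)^8) / (1 - (1/2))
S_8 = 32(1 - (1/256)) / (1/2)
S_8 = 255/4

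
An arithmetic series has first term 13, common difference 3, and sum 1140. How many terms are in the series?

Using S = n/2 × [2a + (n-1)d]
1140 = n/2 × [2(13) + (n-1)(3)]
1140 = n/2 × [26 + 3n - 3]
2280 = n × [23 + 3n]
3n² + (23)n - 2280 = 0
Discriminant: Δ = (23)² - 4(3)(-2280) = 529 + 27360 = 27889
√Δ = 167
n = [-(23) + √Δ] / (2·3) = (-23 + 167) / 6 = 144 / 6 = 24
(The negative root is discarded since n must be a positive integer.)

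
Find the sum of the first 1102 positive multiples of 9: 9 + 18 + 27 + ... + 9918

Factor out 9: = 9(1 + 2 + ... + 1102) = 9 × n(n+1)/2
= 9 × 1102×1103/2
= 9 × 607753
= 5469777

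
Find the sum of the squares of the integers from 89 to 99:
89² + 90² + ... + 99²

Use ∑_{k=1}^{n} k² = n(n+1)(2n+1)/6, then subtract the first 88 terms.
∑_{k=1}^{99} k² = 99×100×199/6 = 328350
∑_{k=1}^{88} k² = 88×89×177/6 = 231044
∑_{k=89}^{99} k² = 328350 - 231044 = 97306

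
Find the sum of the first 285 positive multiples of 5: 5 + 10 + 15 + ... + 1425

Factor out 5: = 5(1 + 2 + ... + 285) = 5 × n(n+1)/2
= 5 × 285×286/2
= 5 × 40755
= 203775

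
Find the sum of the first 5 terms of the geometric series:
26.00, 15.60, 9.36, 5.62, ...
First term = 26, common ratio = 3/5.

Sₙ = a(1 - rⁿ) / (1 - r)
S_5 = 26(1 - (3/5)^5) / (1 - (3/5))
S_5 = 26(1 - (243/3125)) / (2/5)
S_5 = 37466/625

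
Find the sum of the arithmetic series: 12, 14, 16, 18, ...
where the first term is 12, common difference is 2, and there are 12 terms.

Sₙ = n/2 × (first + last)
Last term = a + (n-1)d = 12 + (12-1)×2 = 34
S_12 = 12/2 × (12 + 34)
S_12 = 12/2 × 46 = 276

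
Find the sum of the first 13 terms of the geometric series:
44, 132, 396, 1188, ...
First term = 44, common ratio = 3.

Sₙ = a(1 - rⁿ) / (1 - r)
S_13 = 44(1 - 3^13) / (1 - 3)
S_13 = 44(1 - 1594323) / (-2)
S_13 = 35075084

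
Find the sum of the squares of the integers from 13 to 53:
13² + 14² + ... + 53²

Use ∑_{k=1}^{n} k² = n(n+1)(2n+1)/6, then subtract the first 12 terms.
∑_{k=1}^{53} k² = 53×54×107/6 = 51039
∑_{k=1}^{12} k² = 12×13×25/6 = 650
∑_{k=13}^{53} k² = 51039 - 650 = 50389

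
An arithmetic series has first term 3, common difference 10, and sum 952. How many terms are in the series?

Using S = n/2 × [2a + (n-1)d]
952 = n/2 × [2(3) + (n-1)(10)]
952 = n/2 × [6 + 10n - 10]
1904 = n × [-4 + 10n]
10n² + (-4)n - 1904 = 0
Discriminant: Δ = (-4)² - 4(10)(-1904) = 16 + 76160 = 76176
√Δ = 276
n = [-(-4) + √Δ] / (2·10) = (4 + 276) / 20 = 280 / 20 = 14
(The negative root is discarded since n must be a positive integer.)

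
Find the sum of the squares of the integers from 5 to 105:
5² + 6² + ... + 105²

Use ∑_{k=1}^{n} k² = n(n+1)(2n+1)/6, then subtract the first 4 terms.
∑_{k=1}^{105} k² = 105×106×211/6 = 391405
∑_{k=1}^{4} k² = 4×5×9/6 = 30
∑_{k=5}^{105} k² = 391405 - 30 = 391375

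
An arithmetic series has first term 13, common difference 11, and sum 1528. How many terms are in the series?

Using S = n/2 × [2a + (n-1)d]
1528 = n/2 × [2(13) + (n-1)(11)]
1528 = n/2 × [26 + 11n - 11]
3056 = n × [15 + 11n]
11n² + (15)n - 3056 = 0
Discriminant: Δ = (15)² - 4(11)(-3056) = 225 + 134464 = 134689
√Δ = 367
n = [-(15) + √Δ] / (2·11) = (-15 + 367) / 22 = 352 / 22 = 16
(The negative root is discarded since n must be a positive integer.)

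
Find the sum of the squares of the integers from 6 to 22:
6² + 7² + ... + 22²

Use ∑_{k=1}^{n} k² = n(n+1)(2n+1)/6, then subtract the first 5 terms.
∑_{k=1}^{22} k² = 22×23×45/6 = 3795
∑_{k=1}^{5} k² = 5×6×11/6 = 55
∑_{k=6}^{22} k² = 3795 - 55 = 3740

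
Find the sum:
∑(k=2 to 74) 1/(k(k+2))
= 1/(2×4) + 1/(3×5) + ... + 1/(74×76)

Partial fractions: 1/(k(k+2)) = (1/2)[1/k - 1/(k+2)]
Telescoping leaves the first two and last two terms:
= (1/2)[1/2 + 1/3 - 1/75 - 1/76]
= 1533/3800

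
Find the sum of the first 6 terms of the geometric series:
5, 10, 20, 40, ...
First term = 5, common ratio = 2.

Sₙ = a(1 - rⁿ) / (1 - r)
S_6 = 5(1 - 2^6) / (1 - 2)
S_6 = 5(1 - 64) / (-1)
S_6 = 315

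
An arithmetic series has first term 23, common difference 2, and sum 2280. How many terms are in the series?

Using S = n/2 × [2a + (n-1)d]
2280 = n/2 × [2(23) + (n-1)(2)]
2280 = n/2 × [46 + 2n - 2]
4560 = n × [44 + 2n]
2n² + (44)n - 4560 = 0
Discriminant: Δ = (44)² - 4(2)(-4560) = 1936 + 36480 = 38416
√Δ = 196
n = [-(44) + √Δ] / (2·2) = (-44 + 196) / 4 = 152 / 4 = 38
(The negative root is discarded since n must be a positive integer.)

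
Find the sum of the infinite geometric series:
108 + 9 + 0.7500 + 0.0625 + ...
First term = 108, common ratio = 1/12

For |r| < 1, S = a / (1 - r)
S = 108 / (1 - (1/12))
S = 108 / (11/12)
S = 1296/11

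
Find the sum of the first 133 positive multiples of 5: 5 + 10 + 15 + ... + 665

Factor out 5: = 5(1 + 2 + ... + 133) = 5 × n(n+1)/2
= 5 × 133×134/2
= 5 × 8911
= 44555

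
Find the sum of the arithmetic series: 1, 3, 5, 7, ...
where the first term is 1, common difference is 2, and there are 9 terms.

Sₙ = n/2 × (first + last)
Last term = a + (n-1)d = 1 + (9-1)×2 = 17
S_9 = 9/2 × (1 + 17)
S_9 = 9/2 × 18 = 81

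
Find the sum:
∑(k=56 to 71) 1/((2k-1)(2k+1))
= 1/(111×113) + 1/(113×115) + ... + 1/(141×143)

Partial fractions: 1/((2k-1)(2k+1)) = (1/2)[1/(2k-1) - 1/(2k+1)]
The series telescopes:
= (1/2)[1/111 - 1/143]
= 16/15873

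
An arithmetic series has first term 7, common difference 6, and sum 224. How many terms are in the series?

Using S = n/2 × [2a + (n-1)d]
224 = n/2 × [2(7) + (n-1)(6)]
224 = n/2 × [14 + 6n - 6]
448 = n × [8 + 6n]
6n² + (8)n - 448 = 0
Discriminant: Δ = (8)² - 4(6)(-448) = 64 + 10752 = 10816
√Δ = 104
n = [-(8) + √Δ] / (2·6) = (-8 + 104) / 12 = 96 / 12 = 8
(The negative root is discarded since n must be a positive integer.)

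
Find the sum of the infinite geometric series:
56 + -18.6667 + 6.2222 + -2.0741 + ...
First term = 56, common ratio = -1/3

For |r| < 1, S = a / (1 - r)
S = 56 / (1 - (-1/3))
S = 56 / (4/3)
S = 42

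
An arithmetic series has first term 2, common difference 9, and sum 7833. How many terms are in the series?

Using S = n/2 × [2a + (n-1)d]
7833 = n/2 × [2(2) + (n-1)(9)]
7833 = n/2 × [4 + 9n - 9]
15666 = n × [-5 + 9n]
9n² + (-5)n - 15666 = 0
Discriminant: Δ = (-5)² - 4(9)(-15666) = 25 + 563976 = 564001
√Δ = 751
n = [-(-5) + √Δ] / (2·9) = (5 + 751) / 18 = 756 / 18 = 42
(The negative root is discarded since n must be a positive integer.)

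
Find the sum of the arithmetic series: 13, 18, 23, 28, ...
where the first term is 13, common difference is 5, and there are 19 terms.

Sₙ = n/2 × (first + last)
Last term = a + (n-1)d = 13 + (19-1)×5 = 103
S_19 = 19/2 × (13 + 103)
S_19 = 19/2 × 116 = 1102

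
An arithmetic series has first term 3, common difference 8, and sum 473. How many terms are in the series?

Using S = n/2 × [2a + (n-1)d]
473 = n/2 × [2(3) + (n-1)(8)]
473 = n/2 × [6 + 8n - 8]
946 = n × [-2 + 8n]
8n² + (-2)n - 946 = 0
Discriminant: Δ = (-2)² - 4(8)(-946) = 4 + 30272 = 30276
√Δ = 174
n = [-(-2) + √Δ] / (2·8) = (2 + 174) / 16 = 176 / 16 = 11
(The negative root is discarded since n must be a positive integer.)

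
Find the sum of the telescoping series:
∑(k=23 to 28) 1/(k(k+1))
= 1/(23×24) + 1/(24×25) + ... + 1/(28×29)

Partial fractions: 1/(k(k+1)) = 1/k - 1/(k+1)
The series telescopes:
= (1/23 - 1/24) + (1/24 - 1/25) + ... + (1/28 - 1/29)
= 1/23 - 1/29
= 6/667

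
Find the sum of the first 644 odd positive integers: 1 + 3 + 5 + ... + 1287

Sum of first n odd numbers = n²
= 644²
= 414736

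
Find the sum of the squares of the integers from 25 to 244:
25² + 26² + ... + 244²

Use ∑_{k=1}^{n} k² = n(n+1)(2n+1)/6, then subtract the first 24 terms.
∑_{k=1}^{244} k² = 244×245×489/6 = 4872070
∑_{k=1}^{24} k² = 24×25×49/6 = 4900
∑_{k=25}^{244} k² = 4872070 - 4900 = 4867170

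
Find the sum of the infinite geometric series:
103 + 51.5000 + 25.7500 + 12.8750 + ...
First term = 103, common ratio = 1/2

For |r| < 1, S = a / (1 - r)
S = 103 / (1 - (1/2))
S = 103 / (1/2)
S = 206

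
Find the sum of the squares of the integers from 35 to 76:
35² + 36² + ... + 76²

Use ∑_{k=1}^{n} k² = n(n+1)(2n+1)/6, then subtract the first 34 terms.
∑_{k=1}^{76} k² = 76×77×153/6 = 149226
∑_{k=1}^{34} k² = 34×35×69/6 = 13685
∑_{k=35}^{76} k² = 149226 - 13685 = 135541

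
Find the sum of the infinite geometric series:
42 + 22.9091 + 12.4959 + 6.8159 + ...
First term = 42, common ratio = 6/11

For |r| < 1, S = a / (1 - r)
S = 42 / (1 - (6/11))
S = 42 / (5/11)
S = 462/5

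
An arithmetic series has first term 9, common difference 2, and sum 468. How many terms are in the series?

Using S = n/2 × [2a + (n-1)d]
468 = n/2 × [2(9) + (n-1)(2)]
468 = n/2 × [18 + 2n - 2]
936 = n × [16 + 2n]
2n² + (16)n - 936 = 0
Discriminant: Δ = (16)² - 4(2)(-936) = 256 + 7488 = 7744
√Δ = 88
n = [-(16) + √Δ] / (2·2) = (-16 + 88) / 4 = 72 / 4 = 18
(The negative root is discarded since n must be a positive integer.)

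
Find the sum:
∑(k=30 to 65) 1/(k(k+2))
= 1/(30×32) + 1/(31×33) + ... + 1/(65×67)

Partial fractions: 1/(k(k+2)) = (1/2)[1/k - 1/(k+2)]
Telescoping leaves the first two and last two terms:
= (1/2)[1/30 + 1/31 - 1/66 - 1/67]
= 4057/228470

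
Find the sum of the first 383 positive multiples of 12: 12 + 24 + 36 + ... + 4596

Factor out 12: = 12(1 + 2 + ... + 383) = 12 × n(n+1)/2
= 12 × 383×384/2
= 12 × 73536
= 882432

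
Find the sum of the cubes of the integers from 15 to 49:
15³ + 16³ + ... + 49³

Use ∑_{k=1}^{n} k³ = [n(n+1)/2]², then subtract the first 14 terms.
∑_{k=1}^{49} k³ = [49×50/2]² = 1225² = 1500625
∑_{k=1}^{14} k³ = [14×15/2]² = 105² = 11025
∑_{k=15}^{49} k³ = 1500625 - 11025 = 1489600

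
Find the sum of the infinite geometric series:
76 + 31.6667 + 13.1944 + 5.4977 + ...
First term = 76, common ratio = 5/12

For |r| < 1, S = a / (1 - r)
S = 76 / (1 - (5/12))
S = 76 / (7/12)
S = 912/7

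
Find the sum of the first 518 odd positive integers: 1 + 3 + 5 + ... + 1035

Sum of first n odd numbers = n²
= 518²
= 268324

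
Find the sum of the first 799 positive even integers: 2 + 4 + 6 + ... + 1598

Sum of first n even numbers = n(n+1)
= 799×800
= 639200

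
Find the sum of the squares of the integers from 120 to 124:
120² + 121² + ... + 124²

Use ∑_{k=1}^{n} k² = n(n+1)(2n+1)/6, then subtract the first 119 terms.
∑_{k=1}^{124} k² = 124×125×249/6 = 643250
∑_{k=1}^{119} k² = 119×120×239/6 = 568820
∑_{k=120}^{124} k² = 643250 - 568820 = 74430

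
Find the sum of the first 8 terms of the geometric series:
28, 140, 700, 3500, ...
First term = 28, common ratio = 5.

Sₙ = a(1 - rⁿ) / (1 - r)
S_8 = 28(1 - 5^8) / (1 - 5)
S_8 = 28(1 - 390625) / (-4)
S_8 = 2734368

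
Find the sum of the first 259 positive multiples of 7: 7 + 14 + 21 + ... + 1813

Factor out 7: = 7(1 + 2 + ... + 259) = 7 × n(n+1)/2
= 7 × 259×260/2
= 7 × 33670
= 235690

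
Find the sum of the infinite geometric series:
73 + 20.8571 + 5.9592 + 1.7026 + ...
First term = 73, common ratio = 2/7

For |r| < 1, S = a / (1 - r)
S = 73 / (1 - (2/7))
S = 73 / (5/7)
S = 511/5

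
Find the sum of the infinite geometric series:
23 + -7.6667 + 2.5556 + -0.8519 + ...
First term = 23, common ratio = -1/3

For |r| < 1, S = a / (1 - r)
S = 23 / (1 - (-1/3))
S = 23 / (4/3)
S = 69/4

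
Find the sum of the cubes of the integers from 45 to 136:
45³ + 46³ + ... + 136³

Use ∑_{k=1}^{n} k³ = [n(n+1)/2]², then subtract the first 44 terms.
∑_{k=1}^{136} k³ = [136×137/2]² = 9316² = 86787856
∑_{k=1}^{44} k³ = [44×45/2]² = 990² = 980100
∑_{k=45}^{136} k³ = 86787856 - 980100 = 85807756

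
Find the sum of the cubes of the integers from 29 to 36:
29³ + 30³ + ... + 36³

Use ∑_{k=1}^{n} k³ = [n(n+1)/2]², then subtract the first 28 terms.
∑_{k=1}^{36} k³ = [36×37/2]² = 666² = 443556
∑_{k=1}^{28} k³ = [28×29/2]² = 406² = 164836
∑_{k=29}^{36} k³ = 443556 - 164836 = 278720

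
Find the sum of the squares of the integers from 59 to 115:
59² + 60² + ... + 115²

Use ∑_{k=1}^{n} k² = n(n+1)(2n+1)/6, then subtract the first 58 terms.
∑_{k=1}^{115} k² = 115×116×231/6 = 513590
∑_{k=1}^{58} k² = 58×59×117/6 = 66729
∑_{k=59}^{115} k² = 513590 - 66729 = 446861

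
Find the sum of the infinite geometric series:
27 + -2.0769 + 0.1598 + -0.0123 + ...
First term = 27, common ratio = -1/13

For |r| < 1, S = a / (1 - r)
S = 27 / (1 - (-1/13))
S = 27 / (14/13)
S = 351/14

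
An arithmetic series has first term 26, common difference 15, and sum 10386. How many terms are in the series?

Using S = n/2 × [2a + (n-1)d]
10386 = n/2 × [2(26) + (n-1)(15)]
10386 = n/2 × [52 + 15n - 15]
20772 = n × [37 + 15n]
15n² + (37)n - 20772 = 0
Discriminant: Δ = (37)² - 4(15)(-20772) = 1369 + 1246320 = 1247689
√Δ = 1117
n = [-(37) + √Δ] / (2·15) = (-37 + 1117) / 30 = 1080 / 30 = 36
(The negative root is discarded since n must be a positive integer.)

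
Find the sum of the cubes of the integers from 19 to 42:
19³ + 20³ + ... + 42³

Use ∑_{k=1}^{n} k³ = [n(n+1)/2]², then subtract the first 18 terms.
∑_{k=1}^{42} k³ = [42×43/2]² = 903² = 815409
∑_{k=1}^{18} k³ = [18×19/2]² = 171² = 29241
∑_{k=19}^{42} k³ = 815409 - 29241 = 786168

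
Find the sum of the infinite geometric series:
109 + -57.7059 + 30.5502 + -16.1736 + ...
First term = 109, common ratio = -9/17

For |r| < 1, S = a / (1 - r)
S = 109 / (1 - (-9/17))
S = 109 / (26/17)
S = 1853/26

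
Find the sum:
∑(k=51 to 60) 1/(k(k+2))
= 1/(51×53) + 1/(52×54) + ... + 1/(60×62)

Partial fractions: 1/(k(k+2)) = (1/2)[1/k - 1/(k+2)]
Telescoping leaves the first two and last two terms:
= (1/2)[1/51 + 1/52 - 1/61 - 1/62]
= 31675/10029864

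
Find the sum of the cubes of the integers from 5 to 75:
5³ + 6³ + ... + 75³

Use ∑_{k=1}^{n} k³ = [n(n+1)/2]², then subtract the first 4 terms.
∑_{k=1}^{75} k³ = [75×76/2]² = 2850² = 8122500
∑_{k=1}^{4} k³ = [4×5/2]² = 10² = 100
∑_{k=5}^{75} k³ = 8122500 - 100 = 8122400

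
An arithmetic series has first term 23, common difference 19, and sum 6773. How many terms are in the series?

Using S = n/2 × [2a + (n-1)d]
6773 = n/2 × [2(23) + (n-1)(19)]
6773 = n/2 × [46 + 19n - 19]
13546 = n × [27 + 19n]
19n² + (27)n - 13546 = 0
Discriminant: Δ = (27)² - 4(19)(-13546) = 729 + 1029496 = 1030225
√Δ = 1015
n = [-(27) + √Δ] / (2·19) = (-27 + 1015) / 38 = 988 / 38 = 26
(The negative root is discarded since n must be a positive integer.)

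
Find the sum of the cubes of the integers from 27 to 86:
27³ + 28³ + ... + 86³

Use ∑_{k=1}^{n} k³ = [n(n+1)/2]², then subtract the first 26 terms.
∑_{k=1}^{86} k³ = [86×87/2]² = 3741² = 13995081
∑_{k=1}^{26} k³ = [26×27/2]² = 351² = 123201
∑_{k=27}^{86} k³ = 13995081 - 123201 = 13871880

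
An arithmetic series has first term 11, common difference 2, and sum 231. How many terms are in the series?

Using S = n/2 × [2a + (n-1)d]
231 = n/2 × [2(11) + (n-1)(2)]
231 = n/2 × [22 + 2n - 2]
462 = n × [20 + 2n]
2n² + (20)n - 462 = 0
Discriminant: Δ = (20)² - 4(2)(-462) = 400 + 3696 = 4096
√Δ = 64
n = [-(20) + √Δ] / (2·2) = (-20 + 64) / 4 = 44 / 4 = 11
(The negative root is discarded since n must be a positive integer.)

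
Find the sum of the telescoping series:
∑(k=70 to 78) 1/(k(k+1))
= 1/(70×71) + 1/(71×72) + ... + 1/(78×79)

Partial fractions: 1/(k(k+1)) = 1/k - 1/(k+1)
The series telescopes:
= (1/70 - 1/71) + (1/71 - 1/72) + ... + (1/78 - 1/79)
= 1/70 - 1/79
= 9/5530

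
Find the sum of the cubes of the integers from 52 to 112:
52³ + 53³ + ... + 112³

Use ∑_{k=1}^{n} k³ = [n(n+1)/2]², then subtract the first 51 terms.
∑_{k=1}^{112} k³ = [112×113/2]² = 6328² = 40043584
∑_{k=1}^{51} k³ = [51×52/2]² = 1326² = 1758276
∑_{k=52}^{112} k³ = 40043584 - 1758276 = 38285308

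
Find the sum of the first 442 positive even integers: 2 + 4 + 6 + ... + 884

Sum of first n even numbers = n(n+1)
= 442×443
= 195806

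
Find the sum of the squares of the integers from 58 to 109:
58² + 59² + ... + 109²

Use ∑_{k=1}^{n} k² = n(n+1)(2n+1)/6, then subtract the first 57 terms.
∑_{k=1}^{109} k² = 109×110×219/6 = 437635
∑_{k=1}^{57} k² = 57×58×115/6 = 63365
∑_{k=58}^{109} k² = 437635 - 63365 = 374270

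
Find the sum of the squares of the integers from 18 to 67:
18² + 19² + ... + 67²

Use ∑_{k=1}^{n} k² = n(n+1)(2n+1)/6, then subtract the first 17 terms.
∑_{k=1}^{67} k² = 67×68×135/6 = 102510
∑_{k=1}^{17} k² = 17×18×35/6 = 1785
∑_{k=18}^{67} k² = 102510 - 1785 = 100725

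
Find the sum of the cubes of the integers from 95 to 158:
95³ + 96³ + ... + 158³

Use ∑_{k=1}^{n} k³ = [n(n+1)/2]², then subtract the first 94 terms.
∑_{k=1}^{158} k³ = [158×159/2]² = 12561² = 157778721
∑_{k=1}^{94} k³ = [94×95/2]² = 4465² = 19936225
∑_{k=95}^{158} k³ = 157778721 - 19936225 = 137842496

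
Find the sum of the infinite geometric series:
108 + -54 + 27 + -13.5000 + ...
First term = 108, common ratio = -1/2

For |r| < 1, S = a / (1 - r)
S = 108 / (1 - (-1/2))
S = 108 / (3/2)
S = 72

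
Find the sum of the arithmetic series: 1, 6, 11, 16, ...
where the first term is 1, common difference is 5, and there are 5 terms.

Sₙ = n/2 × (first + last)
Last term = a + (n-1)d = 1 + (5-1)×5 = 21
S_5 = 5/2 × (1 + 21)
S_5 = 5/2 × 22 = 55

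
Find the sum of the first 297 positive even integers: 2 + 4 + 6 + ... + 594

Sum of first n even numbers = n(n+1)
= 297×298
= 88506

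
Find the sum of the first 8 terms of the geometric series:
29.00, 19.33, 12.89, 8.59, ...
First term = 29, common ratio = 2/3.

Sₙ = a(1 - rⁿ) / (1 - r)
S_8 = 29(1 - (2/3)^8) / (1 - (2/3))
S_8 = 29(1 - (256/6561)) / (1/3)
S_8 = 182845/2187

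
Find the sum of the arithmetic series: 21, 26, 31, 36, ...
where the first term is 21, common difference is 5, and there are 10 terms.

Sₙ = n/2 × (first + last)
Last term = a + (n-1)d = 21 + (10-1)×5 = 66
S_10 = 10/2 × (21 + 66)
S_10 = 10/2 × 87 = 435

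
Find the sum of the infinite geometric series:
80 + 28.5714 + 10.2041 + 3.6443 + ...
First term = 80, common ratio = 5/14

For |r| < 1, S = a / (1 - r)
S = 80 / (1 - (5/14))
S = 80 / (9/14)
S = 1120/9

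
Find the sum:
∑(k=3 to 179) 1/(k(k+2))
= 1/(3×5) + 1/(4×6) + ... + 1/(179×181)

Partial fractions: 1/(k(k+2)) = (1/2)[1/k - 1/(k+2)]
Telescoping leaves the first two and last two terms:
= (1/2)[1/3 + 1/4 - 1/180 - 1/181]
= 4661/16290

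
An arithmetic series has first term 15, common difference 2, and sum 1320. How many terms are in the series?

Using S = n/2 × [2a + (n-1)d]
1320 = n/2 × [2(15) + (n-1)(2)]
1320 = n/2 × [30 + 2n - 2]
2640 = n × [28 + 2n]
2n² + (28)n - 2640 = 0
Discriminant: Δ = (28)² - 4(2)(-2640) = 784 + 21120 = 21904
√Δ = 148
n = [-(28) + √Δ] / (2·2) = (-28 + 148) / 4 = 120 / 4 = 30
(The negative root is discarded since n must be a positive integer.)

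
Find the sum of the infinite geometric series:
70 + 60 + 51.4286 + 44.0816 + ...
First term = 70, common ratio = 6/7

For |r| < 1, S = a / (1 - r)
S = 70 / (1 - (6/7))
S = 70 / (1/7)
S = 490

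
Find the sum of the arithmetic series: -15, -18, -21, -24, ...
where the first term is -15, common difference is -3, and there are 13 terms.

Sₙ = n/2 × (first + last)
Last term = a + (n-1)d = -15 + (13-1)×(-3) = -51
S_13 = 13/2 × (-15 + (-51))
S_13 = 13/2 × (-66) = -429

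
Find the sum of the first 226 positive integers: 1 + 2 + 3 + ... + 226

Formula: ∑k = n(n+1)/2
= 226×227/2
= 51302/2
= 25651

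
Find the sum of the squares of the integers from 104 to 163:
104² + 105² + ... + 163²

Use ∑_{k=1}^{n} k² = n(n+1)(2n+1)/6, then subtract the first 103 terms.
∑_{k=1}^{163} k² = 163×164×327/6 = 1456894
∑_{k=1}^{103} k² = 103×104×207/6 = 369564
∑_{k=104}^{163} k² = 1456894 - 369564 = 1087330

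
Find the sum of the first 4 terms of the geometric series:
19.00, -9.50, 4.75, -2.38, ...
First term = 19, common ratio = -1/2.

Sₙ = a(1 - rⁿ) / (1 - r)
S_4 = 19(1 - (-1/2)^4) / (1 - (-1/2))
S_4 = 19(1 - (1/16)) / (3/2)
S_4 = 95/8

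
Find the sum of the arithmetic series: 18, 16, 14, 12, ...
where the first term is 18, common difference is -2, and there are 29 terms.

Sₙ = n/2 × (first + last)
Last term = a + (n-1)d = 18 + (29-1)×(-2) = -38
S_29 = 29/2 × (18 + (-38))
S_29 = 29/2 × (-20) = -290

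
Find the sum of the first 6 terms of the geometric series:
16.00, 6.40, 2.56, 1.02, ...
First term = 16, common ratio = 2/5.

Sₙ = a(1 - rⁿ) / (1 - r)
S_6 = 16(1 - (2/5)^6) / (1 - (2/5))
S_6 = 16(1 - (64/15625)) / (3/5)
S_6 = 82992/3125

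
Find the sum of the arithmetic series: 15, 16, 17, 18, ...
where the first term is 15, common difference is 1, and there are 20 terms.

Sₙ = n/2 × (first + last)
Last term = a + (n-1)d = 15 + (20-1)×1 = 34
S_20 = 20/2 × (15 + 34)
S_20 = 20/2 × 49 = 490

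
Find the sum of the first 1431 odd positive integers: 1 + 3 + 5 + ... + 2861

Sum of first n odd numbers = n²
= 1431²
= 2047761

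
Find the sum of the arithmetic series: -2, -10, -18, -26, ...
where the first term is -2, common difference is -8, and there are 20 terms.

Sₙ = n/2 × (first + last)
Last term = a + (n-1)d = -2 + (20-1)×(-8) = -154
S_20 = 20/2 × (-2 + (-154))
S_20 = 20/2 × (-156) = -1560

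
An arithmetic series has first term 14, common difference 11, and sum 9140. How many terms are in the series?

Using S = n/2 × [2a + (n-1)d]
9140 = n/2 × [2(14) + (n-1)(11)]
9140 = n/2 × [28 + 11n - 11]
18280 = n × [17 + 11n]
11n² + (17)n - 18280 = 0
Discriminant: Δ = (17)² - 4(11)(-18280) = 289 + 804320 = 804609
√Δ = 897
n = [-(17) + √Δ] / (2·11) = (-17 + 897) / 22 = 880 / 22 = 40
(The negative root is discarded since n must be a positive integer.)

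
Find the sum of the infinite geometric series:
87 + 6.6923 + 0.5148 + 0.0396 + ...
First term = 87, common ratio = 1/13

For |r| < 1, S = a / (1 - r)
S = 87 / (1 - (1/13))
S = 87 / (12/13)
S = 377/4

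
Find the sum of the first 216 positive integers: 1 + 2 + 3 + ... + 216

Formula: ∑k = n(n+1)/2
= 216×217/2
= 46872/2
= 23436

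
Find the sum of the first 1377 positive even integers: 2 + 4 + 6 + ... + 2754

Sum of first n even numbers = n(n+1)
= 1377×1378
= 1897506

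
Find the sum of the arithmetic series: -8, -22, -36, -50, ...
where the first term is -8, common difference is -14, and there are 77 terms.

Sₙ = n/2 × (first + last)
Last term = a + (n-1)d = -8 + (77-1)×(-14) = -1072
S_77 = 77/2 × (-8 + (-1072))
S_77 = 77/2 × (-1080) = -41580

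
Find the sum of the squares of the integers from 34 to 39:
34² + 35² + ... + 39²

Use ∑_{k=1}^{n} k² = n(n+1)(2n+1)/6, then subtract the first 33 terms.
∑_{k=1}^{39} k² = 39×40×79/6 = 20540
∑_{k=1}^{33} k² = 33×34×67/6 = 12529
∑_{k=34}^{39} k² = 20540 - 12529 = 8011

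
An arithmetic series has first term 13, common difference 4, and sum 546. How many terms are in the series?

Using S = n/2 × [2a + (n-1)d]
546 = n/2 × [2(13) + (n-1)(4)]
546 = n/2 × [26 + 4n - 4]
1092 = n × [22 + 4n]
4n² + (22)n - 1092 = 0
Discriminant: Δ = (22)² - 4(4)(-1092) = 484 + 17472 = 17956
√Δ = 134
n = [-(22) + √Δ] / (2·4) = (-22 + 134) / 8 = 112 / 8 = 14
(The negative root is discarded since n must be a positive integer.)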